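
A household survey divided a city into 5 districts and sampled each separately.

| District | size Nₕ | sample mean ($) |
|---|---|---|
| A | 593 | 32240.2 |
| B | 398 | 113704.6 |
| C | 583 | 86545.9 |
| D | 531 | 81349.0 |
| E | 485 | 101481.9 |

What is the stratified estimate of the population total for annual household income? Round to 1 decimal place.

Population total = Σ Nₕ·x̄ₕ (each stratum's size times its mean).
593·32240.2 + 398·113704.6 + 583·86545.9 + 531·81349.0 + 485·101481.9 = 19118438.6 + 45254430.8 + 50456259.7 + 43196319 + 49218721.5 = 207244169.6.

207244169.6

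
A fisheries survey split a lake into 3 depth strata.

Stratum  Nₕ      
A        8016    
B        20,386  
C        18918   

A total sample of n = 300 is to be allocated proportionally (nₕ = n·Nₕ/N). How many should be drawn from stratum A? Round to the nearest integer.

51

Share of stratum A = 8016/47320 = 0.16940.
Allocate 300 × 0.16940 = 50.820... → 51.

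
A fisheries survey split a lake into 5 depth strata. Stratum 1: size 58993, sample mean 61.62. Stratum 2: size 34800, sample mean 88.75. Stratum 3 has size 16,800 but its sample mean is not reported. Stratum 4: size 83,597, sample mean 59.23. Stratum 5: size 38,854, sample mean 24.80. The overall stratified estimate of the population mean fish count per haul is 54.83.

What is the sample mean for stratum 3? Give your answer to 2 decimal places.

8.28

N = 58993 + 34800 + 16800 + 83597 + 38854 = 233044.
Overall total = μ·N = 54.83·233044 = 12777802.52.
Subtract the known strata: 58993·61.62 + 34800·88.75 + 83597·59.23 + 38854·24.80 = 12638678.17.
Remaining total for stratum 3: 12777802.52 − 12638678.17 = 139124.35.
Divide by its size: 139124.35 / 16800 = 8.2812... → 8.28.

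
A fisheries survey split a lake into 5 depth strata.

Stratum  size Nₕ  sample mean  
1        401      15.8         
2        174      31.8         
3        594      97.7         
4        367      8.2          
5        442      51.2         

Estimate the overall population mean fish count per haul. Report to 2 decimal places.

N = 401 + 174 + 594 + 367 + 442 = 1978.
The stratified mean weights each stratum mean by its population share Nₕ/N.
Σ Nₕx̄ₕ = 401·15.8 + 174·31.8 + 594·97.7 + 367·8.2 + 442·51.2 = 6335.8 + 5533.2 + 58033.8 + 3009.4 + 22630.4 = 95542.6.
Divide by N: 95542.6 / 1978 = 48.3026... → 48.30.

48.30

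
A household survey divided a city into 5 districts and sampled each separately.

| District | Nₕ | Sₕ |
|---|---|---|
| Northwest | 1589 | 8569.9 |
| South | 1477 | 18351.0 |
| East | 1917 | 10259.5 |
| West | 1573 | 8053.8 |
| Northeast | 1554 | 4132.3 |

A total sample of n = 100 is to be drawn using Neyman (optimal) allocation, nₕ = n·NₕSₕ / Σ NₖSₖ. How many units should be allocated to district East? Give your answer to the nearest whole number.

25

Σ NₕSₕ = 1589·8569.9 + 1477·18351.0 + 1917·10259.5 + 1573·8053.8 + 1554·4132.3 = 79479681.2.
Share for East: 19667461.5/79479681.2 = 0.24745.
n_East = 100 × 0.24745 = 24.745... → 25.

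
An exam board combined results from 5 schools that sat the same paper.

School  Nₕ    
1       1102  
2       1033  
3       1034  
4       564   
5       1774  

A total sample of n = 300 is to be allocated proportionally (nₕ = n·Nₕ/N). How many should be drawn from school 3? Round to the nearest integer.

Share of school 3 = 1034/5507 = 0.18776.
Allocate 300 × 0.18776 = 56.328... → 56.

56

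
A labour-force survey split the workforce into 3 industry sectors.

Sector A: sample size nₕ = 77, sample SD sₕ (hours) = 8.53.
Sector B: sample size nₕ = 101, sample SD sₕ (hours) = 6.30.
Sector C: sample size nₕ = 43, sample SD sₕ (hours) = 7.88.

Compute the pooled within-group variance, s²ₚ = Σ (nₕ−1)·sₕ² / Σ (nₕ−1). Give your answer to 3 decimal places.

A: (77−1)·8.53² = 76·72.7609 = 5529.8284
B: (101−1)·6.30² = 100·39.69 = 3969
C: (43−1)·7.88² = 42·62.0944 = 2607.9648
Numerator = 12106.7932; denominator = Σ(nₕ−1) = 218.
s²ₚ = 12106.7932/218 = 55.53575... → 55.536.

55.536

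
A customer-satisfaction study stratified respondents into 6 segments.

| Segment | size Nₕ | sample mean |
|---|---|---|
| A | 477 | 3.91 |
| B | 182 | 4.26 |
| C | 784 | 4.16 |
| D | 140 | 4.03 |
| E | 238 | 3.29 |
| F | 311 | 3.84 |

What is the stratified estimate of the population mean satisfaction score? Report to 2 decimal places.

N = 2132; weights Wₕ = Nₕ/N = (0.2237, 0.0854, 0.3677, 0.0657, 0.1116, 0.1459).
x̄_st = Σ Wₕ·x̄ₕ = 0.2237·3.91 + 0.0854·4.26 + 0.3677·4.16 + 0.0657·4.03 + 0.1116·3.29 + 0.1459·3.84 ≈ 3.9603...
→ 3.96.

3.96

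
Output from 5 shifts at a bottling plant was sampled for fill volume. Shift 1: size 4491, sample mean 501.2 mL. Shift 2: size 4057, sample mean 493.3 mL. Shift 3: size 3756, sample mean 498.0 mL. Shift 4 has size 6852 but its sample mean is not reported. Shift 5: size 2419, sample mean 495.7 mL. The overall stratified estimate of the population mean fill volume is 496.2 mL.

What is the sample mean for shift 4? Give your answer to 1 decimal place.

493.8

Σ Nₕx̄ₕ = N·μ, so 6852·x̄_4 = 21575·496.2 − (4491·501.2 + 4057·493.3 + 3756·498.0 + 2419·495.7).
= 10705515 − 7321793.6 = 3383721.4.
x̄_4 = 3383721.4 / 6852 = 493.830... → 493.8.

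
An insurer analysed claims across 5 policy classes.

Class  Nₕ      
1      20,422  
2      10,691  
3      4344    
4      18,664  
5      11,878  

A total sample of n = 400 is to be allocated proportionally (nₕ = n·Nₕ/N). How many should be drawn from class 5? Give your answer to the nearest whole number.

72

N = 20422 + 10691 + 4344 + 18664 + 11878 = 65999.
n_5 = 400·11878/65999 = 71.989... → 72.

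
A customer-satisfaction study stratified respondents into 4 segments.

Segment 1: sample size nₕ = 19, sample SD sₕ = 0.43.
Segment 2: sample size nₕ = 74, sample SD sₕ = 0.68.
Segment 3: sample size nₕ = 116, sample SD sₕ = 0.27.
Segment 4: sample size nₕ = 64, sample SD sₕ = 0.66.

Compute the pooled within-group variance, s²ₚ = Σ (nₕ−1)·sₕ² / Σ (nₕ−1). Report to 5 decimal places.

Degrees of freedom: 18 + 73 + 115 + 63 = 269.
Σ(nₕ−1)sₕ² = 18·0.1849 + 73·0.4624 + 115·0.0729 + 63·0.4356 = 72.9097.
s²ₚ = 72.9097 / 269 = 0.2710398... → 0.27104.

0.27104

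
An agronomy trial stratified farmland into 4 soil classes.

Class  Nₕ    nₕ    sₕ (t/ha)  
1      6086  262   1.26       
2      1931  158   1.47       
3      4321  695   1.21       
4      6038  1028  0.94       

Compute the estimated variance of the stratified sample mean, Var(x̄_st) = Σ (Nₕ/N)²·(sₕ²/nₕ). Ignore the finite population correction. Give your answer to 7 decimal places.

0.0010250

N = 18376; Wₕ = Nₕ/N.
class 1: (6086/18376)²·1.26²/262 = 0.0006646633
class 2: (1931/18376)²·1.47²/158 = 0.0001510220
class 3: (4321/18376)²·1.21²/695 = 0.0001164803
class 4: (6038/18376)²·0.94²/1028 = 0.0000927998
Sum = 0.0010249654 → 0.0010250.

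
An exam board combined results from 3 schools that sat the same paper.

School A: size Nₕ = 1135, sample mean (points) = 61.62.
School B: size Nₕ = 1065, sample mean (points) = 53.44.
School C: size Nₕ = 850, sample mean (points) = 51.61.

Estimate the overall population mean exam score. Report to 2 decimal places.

x̄_st = (Σ Nₕx̄ₕ) / (Σ Nₕ) = (1135·61.62 + 1065·53.44 + 850·51.61) / 3050
= 170720.8 / 3050 = 55.9740... → 55.97.

55.97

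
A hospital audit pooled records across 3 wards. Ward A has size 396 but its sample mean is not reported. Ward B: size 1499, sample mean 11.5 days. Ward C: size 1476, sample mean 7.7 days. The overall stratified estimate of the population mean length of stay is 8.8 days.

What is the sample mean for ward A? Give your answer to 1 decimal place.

2.7

N = 396 + 1499 + 1476 = 3371.
Overall total = μ·N = 8.8·3371 = 29664.8.
Subtract the known strata: 1499·11.5 + 1476·7.7 = 28603.7.
Remaining total for ward A: 29664.8 − 28603.7 = 1061.1.
Divide by its size: 1061.1 / 396 = 2.680... → 2.7.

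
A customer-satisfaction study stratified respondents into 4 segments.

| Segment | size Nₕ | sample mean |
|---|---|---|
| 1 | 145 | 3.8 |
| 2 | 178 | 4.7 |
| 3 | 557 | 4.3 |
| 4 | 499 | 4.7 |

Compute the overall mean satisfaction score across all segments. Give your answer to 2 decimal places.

N = 1379; weights Wₕ = Nₕ/N = (0.1051, 0.1291, 0.4039, 0.3619).
x̄_st = Σ Wₕ·x̄ₕ = 0.1051·3.8 + 0.1291·4.7 + 0.4039·4.3 + 0.3619·4.7 ≈ 4.4438...
→ 4.44.

4.44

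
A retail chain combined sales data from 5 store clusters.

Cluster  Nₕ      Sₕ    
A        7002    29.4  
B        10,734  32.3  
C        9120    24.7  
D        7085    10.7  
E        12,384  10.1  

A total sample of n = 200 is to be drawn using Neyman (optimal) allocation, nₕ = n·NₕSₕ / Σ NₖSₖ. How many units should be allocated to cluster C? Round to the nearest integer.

46

Σ NₕSₕ = 7002·29.4 + 10734·32.3 + 9120·24.7 + 7085·10.7 + 12384·10.1 = 978718.9.
Share for C: 225264/978718.9 = 0.23016.
n_C = 200 × 0.23016 = 46.032... → 46.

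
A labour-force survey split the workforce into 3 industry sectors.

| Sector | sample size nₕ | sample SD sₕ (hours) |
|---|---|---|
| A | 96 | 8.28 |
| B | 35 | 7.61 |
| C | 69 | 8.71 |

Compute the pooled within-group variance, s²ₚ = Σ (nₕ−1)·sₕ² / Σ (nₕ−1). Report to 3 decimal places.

Degrees of freedom: 95 + 34 + 68 = 197.
Σ(nₕ−1)sₕ² = 95·68.5584 + 34·57.9121 + 68·75.8641 = 13640.8182.
s²ₚ = 13640.8182 / 197 = 69.24273... → 69.243.

69.243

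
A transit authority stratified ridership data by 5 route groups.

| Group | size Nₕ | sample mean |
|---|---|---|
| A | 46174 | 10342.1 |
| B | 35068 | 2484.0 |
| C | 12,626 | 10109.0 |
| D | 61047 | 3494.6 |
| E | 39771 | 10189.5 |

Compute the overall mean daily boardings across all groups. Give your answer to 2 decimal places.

N = 194686; weights Wₕ = Nₕ/N = (0.2372, 0.1801, 0.0649, 0.3136, 0.2043).
x̄_st = Σ Wₕ·x̄ₕ = 0.2372·10342.1 + 0.1801·2484.0 + 0.0649·10109.0 + 0.3136·3494.6 + 0.2043·10189.5 ≈ 6733.2151...
→ 6733.22.

6733.22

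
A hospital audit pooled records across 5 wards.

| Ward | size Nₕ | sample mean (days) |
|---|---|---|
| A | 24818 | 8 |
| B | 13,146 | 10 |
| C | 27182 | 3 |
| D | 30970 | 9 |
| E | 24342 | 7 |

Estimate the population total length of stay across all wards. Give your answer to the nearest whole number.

860674

A: 24818·8 = 198544
B: 13146·10 = 131460
C: 27182·3 = 81546
D: 30970·9 = 278730
E: 24342·7 = 170394
τ̂ = Σ Nₕx̄ₕ = 860674.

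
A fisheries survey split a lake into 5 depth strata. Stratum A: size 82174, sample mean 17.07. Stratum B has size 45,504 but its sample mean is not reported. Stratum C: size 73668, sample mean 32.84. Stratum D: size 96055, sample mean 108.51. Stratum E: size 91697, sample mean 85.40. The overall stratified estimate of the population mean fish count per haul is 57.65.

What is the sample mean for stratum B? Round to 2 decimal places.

Σ Nₕx̄ₕ = N·μ, so 45504·x̄_B = 389098·57.65 − (82174·17.07 + 73668·32.84 + 96055·108.51 + 91697·85.40).
= 22431499.7 − 22075819.15 = 355680.55.
x̄_B = 355680.55 / 45504 = 7.8165... → 7.82.

7.82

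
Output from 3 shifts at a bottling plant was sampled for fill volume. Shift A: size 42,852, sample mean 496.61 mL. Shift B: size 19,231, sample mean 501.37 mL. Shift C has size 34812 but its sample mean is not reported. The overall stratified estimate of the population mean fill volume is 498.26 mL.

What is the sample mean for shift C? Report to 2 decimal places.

498.57

N = 42852 + 19231 + 34812 = 96895.
Overall total = μ·N = 498.26·96895 = 48278902.7.
Subtract the known strata: 42852·496.61 + 19231·501.37 = 30922578.19.
Remaining total for shift C: 48278902.7 − 30922578.19 = 17356324.51.
Divide by its size: 17356324.51 / 34812 = 498.5730... → 498.57.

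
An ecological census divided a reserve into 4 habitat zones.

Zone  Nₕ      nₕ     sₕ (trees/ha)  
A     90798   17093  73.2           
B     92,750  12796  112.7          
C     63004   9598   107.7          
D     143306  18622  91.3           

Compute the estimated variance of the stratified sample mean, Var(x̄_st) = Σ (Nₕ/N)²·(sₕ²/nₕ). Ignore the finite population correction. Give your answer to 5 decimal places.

N = 389858; Wₕ = Nₕ/N.
zone A: (90798/389858)²·73.2²/17093 = 0.01700370
zone B: (92750/389858)²·112.7²/12796 = 0.05618088
zone C: (63004/389858)²·107.7²/9598 = 0.03156269
zone D: (143306/389858)²·91.3²/18622 = 0.06048269
Sum = 0.16522996 → 0.16523.

0.16523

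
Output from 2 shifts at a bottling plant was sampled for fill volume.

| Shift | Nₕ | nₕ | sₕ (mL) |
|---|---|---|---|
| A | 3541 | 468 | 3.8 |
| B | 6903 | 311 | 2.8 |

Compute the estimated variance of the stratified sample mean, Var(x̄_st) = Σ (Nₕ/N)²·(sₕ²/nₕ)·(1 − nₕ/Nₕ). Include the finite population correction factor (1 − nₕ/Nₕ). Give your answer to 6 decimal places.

N = 10444. Term for each stratum: Wₕ²sₕ²/nₕ·(1−nₕ/Nₕ).
Var(x̄_st) = 0.003078053 + 0.010516640 = 0.013594693 → 0.013595.

0.013595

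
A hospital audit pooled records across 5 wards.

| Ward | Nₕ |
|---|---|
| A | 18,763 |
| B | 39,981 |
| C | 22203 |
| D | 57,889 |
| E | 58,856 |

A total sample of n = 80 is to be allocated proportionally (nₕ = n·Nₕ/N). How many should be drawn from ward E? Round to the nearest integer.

24

Share of ward E = 58856/197692 = 0.29772.
Allocate 80 × 0.29772 = 23.817... → 24.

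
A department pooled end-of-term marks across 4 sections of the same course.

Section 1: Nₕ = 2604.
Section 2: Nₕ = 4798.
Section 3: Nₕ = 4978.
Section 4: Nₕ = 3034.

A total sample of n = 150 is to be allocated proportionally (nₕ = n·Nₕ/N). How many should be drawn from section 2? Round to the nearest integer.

Share of section 2 = 4798/15414 = 0.31128.
Allocate 150 × 0.31128 = 46.691... → 47.

47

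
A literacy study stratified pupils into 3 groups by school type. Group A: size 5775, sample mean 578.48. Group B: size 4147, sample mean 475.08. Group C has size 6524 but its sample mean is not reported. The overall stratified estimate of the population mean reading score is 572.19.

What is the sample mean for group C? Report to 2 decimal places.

628.35

N = 5775 + 4147 + 6524 = 16446.
Overall total = μ·N = 572.19·16446 = 9410236.74.
Subtract the known strata: 5775·578.48 + 4147·475.08 = 5310878.76.
Remaining total for group C: 9410236.74 − 5310878.76 = 4099357.98.
Divide by its size: 4099357.98 / 6524 = 628.3504... → 628.35.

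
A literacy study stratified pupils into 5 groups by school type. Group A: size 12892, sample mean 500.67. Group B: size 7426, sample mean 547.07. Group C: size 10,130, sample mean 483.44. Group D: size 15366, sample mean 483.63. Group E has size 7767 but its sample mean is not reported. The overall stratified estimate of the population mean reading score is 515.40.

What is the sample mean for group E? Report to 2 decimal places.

614.11

N = 12892 + 7426 + 10130 + 15366 + 7767 = 53581.
Overall total = μ·N = 515.40·53581 = 27615647.4.
Subtract the known strata: 12892·500.67 + 7426·547.07 + 10130·483.44 + 15366·483.63 = 22845885.24.
Remaining total for group E: 27615647.4 − 22845885.24 = 4769762.16.
Divide by its size: 4769762.16 / 7767 = 614.1061... → 614.11.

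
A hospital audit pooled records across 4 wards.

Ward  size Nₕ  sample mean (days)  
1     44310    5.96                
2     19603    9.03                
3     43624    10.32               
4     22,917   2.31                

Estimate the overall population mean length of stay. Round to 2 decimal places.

x̄_st = (Σ Nₕx̄ₕ) / (Σ Nₕ) = (44310·5.96 + 19603·9.03 + 43624·10.32 + 22917·2.31) / 130454
= 944240.64 / 130454 = 7.2381... → 7.24.

7.24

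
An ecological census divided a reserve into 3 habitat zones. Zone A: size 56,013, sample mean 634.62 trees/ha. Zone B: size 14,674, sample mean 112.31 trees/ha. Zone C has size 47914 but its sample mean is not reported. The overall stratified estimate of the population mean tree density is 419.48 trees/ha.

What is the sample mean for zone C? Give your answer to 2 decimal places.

Σ Nₕx̄ₕ = N·μ, so 47914·x̄_C = 118601·419.48 − (56013·634.62 + 14674·112.31).
= 49750747.48 − 37195007 = 12555740.48.
x̄_C = 12555740.48 / 47914 = 262.0474... → 262.05.

262.05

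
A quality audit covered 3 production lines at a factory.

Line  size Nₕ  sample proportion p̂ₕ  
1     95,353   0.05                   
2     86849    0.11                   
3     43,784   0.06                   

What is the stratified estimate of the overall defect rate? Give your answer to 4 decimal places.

N = 95353 + 86849 + 43784 = 225986.
Overall proportion = Σ (Nₕ/N)·p̂ₕ.
Σ Nₕp̂ₕ = 4767.65 + 9553.39 + 2627.04 = 16948.08.
16948.08 / 225986 = 0.074996... → 0.0750.

0.0750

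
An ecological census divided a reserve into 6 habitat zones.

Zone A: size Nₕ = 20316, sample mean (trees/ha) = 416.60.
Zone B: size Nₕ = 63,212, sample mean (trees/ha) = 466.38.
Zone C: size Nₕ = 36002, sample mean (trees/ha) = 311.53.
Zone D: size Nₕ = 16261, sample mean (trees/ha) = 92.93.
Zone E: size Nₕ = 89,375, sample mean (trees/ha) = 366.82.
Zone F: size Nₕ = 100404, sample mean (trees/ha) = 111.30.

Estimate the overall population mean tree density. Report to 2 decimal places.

290.66

N = 325570; weights Wₕ = Nₕ/N = (0.0624, 0.1942, 0.1106, 0.0499, 0.2745, 0.3084).
x̄_st = Σ Wₕ·x̄ₕ = 0.0624·416.60 + 0.1942·466.38 + 0.1106·311.53 + 0.0499·92.93 + 0.2745·366.82 + 0.3084·111.30 ≈ 290.6619...
→ 290.66.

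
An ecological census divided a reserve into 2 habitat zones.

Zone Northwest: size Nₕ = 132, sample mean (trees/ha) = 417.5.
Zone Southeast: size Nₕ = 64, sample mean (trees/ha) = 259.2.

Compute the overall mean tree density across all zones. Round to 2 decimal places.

x̄_st = (Σ Nₕx̄ₕ) / (Σ Nₕ) = (132·417.5 + 64·259.2) / 196
= 71698.8 / 196 = 365.8102... → 365.81.

365.81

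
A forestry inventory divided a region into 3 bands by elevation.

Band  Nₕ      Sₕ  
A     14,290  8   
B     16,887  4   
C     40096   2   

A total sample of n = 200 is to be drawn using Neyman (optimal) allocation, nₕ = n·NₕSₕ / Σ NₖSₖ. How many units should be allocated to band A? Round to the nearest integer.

87

Σ NₕSₕ = 14290·8 + 16887·4 + 40096·2 = 262060.
Share for A: 114320/262060 = 0.43624.
n_A = 200 × 0.43624 = 87.247... → 87.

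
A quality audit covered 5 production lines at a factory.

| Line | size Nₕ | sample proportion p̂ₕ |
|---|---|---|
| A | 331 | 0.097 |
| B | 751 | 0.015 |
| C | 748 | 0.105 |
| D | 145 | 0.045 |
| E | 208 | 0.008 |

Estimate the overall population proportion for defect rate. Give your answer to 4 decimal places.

0.0596

N = 331 + 751 + 748 + 145 + 208 = 2183.
Overall proportion = Σ (Nₕ/N)·p̂ₕ.
Σ Nₕp̂ₕ = 32.107 + 11.265 + 78.54 + 6.525 + 1.664 = 130.101.
130.101 / 2183 = 0.059597... → 0.0596.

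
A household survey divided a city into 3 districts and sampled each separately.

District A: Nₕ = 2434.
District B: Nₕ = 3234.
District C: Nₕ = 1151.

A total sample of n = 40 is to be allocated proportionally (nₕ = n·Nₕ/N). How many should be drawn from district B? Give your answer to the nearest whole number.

N = 2434 + 3234 + 1151 = 6819.
n_B = 40·3234/6819 = 18.971... → 19.

19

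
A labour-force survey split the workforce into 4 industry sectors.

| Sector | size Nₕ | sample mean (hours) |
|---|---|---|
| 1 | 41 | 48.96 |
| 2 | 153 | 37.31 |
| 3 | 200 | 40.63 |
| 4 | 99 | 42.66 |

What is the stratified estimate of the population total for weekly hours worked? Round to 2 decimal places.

1: 41·48.96 = 2007.36
2: 153·37.31 = 5708.43
3: 200·40.63 = 8126
4: 99·42.66 = 4223.34
τ̂ = Σ Nₕx̄ₕ = 20065.13.

20065.13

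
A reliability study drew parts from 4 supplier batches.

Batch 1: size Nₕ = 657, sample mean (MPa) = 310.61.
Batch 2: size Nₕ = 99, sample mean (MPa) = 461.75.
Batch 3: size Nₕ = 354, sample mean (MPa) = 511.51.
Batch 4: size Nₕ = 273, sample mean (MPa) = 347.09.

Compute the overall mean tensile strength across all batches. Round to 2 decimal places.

380.05

x̄_st = (Σ Nₕx̄ₕ) / (Σ Nₕ) = (657·310.61 + 99·461.75 + 354·511.51 + 273·347.09) / 1383
= 525614.13 / 1383 = 380.0536... → 380.05.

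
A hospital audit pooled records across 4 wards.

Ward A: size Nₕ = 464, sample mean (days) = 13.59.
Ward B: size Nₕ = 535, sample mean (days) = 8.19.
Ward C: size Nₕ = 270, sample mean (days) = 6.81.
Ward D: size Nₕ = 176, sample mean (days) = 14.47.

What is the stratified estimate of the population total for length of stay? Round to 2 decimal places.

15072.83

A: 464·13.59 = 6305.76
B: 535·8.19 = 4381.65
C: 270·6.81 = 1838.7
D: 176·14.47 = 2546.72
τ̂ = Σ Nₕx̄ₕ = 15072.83.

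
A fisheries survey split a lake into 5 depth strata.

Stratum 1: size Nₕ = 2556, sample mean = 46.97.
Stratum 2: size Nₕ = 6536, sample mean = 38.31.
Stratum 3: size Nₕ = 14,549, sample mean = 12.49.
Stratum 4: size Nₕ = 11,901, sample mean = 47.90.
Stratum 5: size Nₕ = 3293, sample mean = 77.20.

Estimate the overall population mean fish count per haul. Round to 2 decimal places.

35.44

x̄_st = (Σ Nₕx̄ₕ) / (Σ Nₕ) = (2556·46.97 + 6536·38.31 + 14549·12.49 + 11901·47.90 + 3293·77.20) / 38835
= 1376443.99 / 38835 = 35.4434... → 35.44.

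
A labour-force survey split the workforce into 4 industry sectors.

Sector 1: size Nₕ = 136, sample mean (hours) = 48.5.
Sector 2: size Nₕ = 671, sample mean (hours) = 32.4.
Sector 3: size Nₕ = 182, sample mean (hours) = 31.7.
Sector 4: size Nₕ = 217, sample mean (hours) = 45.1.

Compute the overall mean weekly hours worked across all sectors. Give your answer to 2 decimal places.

36.40

N = 136 + 671 + 182 + 217 = 1206.
The stratified mean weights each stratum mean by its population share Nₕ/N.
Σ Nₕx̄ₕ = 136·48.5 + 671·32.4 + 182·31.7 + 217·45.1 = 6596 + 21740.4 + 5769.4 + 9786.7 = 43892.5.
Divide by N: 43892.5 / 1206 = 36.3951... → 36.40.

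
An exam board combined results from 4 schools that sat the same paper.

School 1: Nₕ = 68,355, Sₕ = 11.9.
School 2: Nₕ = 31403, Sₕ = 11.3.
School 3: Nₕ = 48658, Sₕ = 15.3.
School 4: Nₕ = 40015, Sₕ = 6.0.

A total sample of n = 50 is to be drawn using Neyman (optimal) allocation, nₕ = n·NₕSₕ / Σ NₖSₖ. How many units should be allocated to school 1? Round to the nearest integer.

1: NₕSₕ = 68355·11.9 = 813424.5
2: NₕSₕ = 31403·11.3 = 354853.9
3: NₕSₕ = 48658·15.3 = 744467.4
4: NₕSₕ = 40015·6.0 = 240090
Σ NₕSₕ = 2152835.8.
n_1 = 50·813424.5/2152835.8 = 18.892... → 19.

19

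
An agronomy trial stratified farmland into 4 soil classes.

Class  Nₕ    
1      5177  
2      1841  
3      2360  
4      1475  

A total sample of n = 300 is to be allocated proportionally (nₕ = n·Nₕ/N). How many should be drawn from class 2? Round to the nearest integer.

51

Share of class 2 = 1841/10853 = 0.16963.
Allocate 300 × 0.16963 = 50.889... → 51.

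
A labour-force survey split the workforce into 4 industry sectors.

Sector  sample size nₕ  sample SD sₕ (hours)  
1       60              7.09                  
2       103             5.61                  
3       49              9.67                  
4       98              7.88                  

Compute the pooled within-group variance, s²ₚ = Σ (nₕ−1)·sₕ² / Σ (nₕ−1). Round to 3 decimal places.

54.534

1: (60−1)·7.09² = 59·50.2681 = 2965.8179
2: (103−1)·5.61² = 102·31.4721 = 3210.1542
3: (49−1)·9.67² = 48·93.5089 = 4488.4272
4: (98−1)·7.88² = 97·62.0944 = 6023.1568
Numerator = 16687.5561; denominator = Σ(nₕ−1) = 306.
s²ₚ = 16687.5561/306 = 54.53450... → 54.534.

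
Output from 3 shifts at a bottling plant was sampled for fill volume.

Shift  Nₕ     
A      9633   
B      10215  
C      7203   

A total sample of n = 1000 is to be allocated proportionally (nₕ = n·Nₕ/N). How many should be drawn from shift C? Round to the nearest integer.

266

Share of shift C = 7203/27051 = 0.26627.
Allocate 1000 × 0.26627 = 266.275... → 266.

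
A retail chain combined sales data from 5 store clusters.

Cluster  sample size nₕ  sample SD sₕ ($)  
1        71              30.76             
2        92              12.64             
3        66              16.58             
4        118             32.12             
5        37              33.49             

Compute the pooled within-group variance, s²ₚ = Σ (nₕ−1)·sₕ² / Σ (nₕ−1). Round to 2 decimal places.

685.29

Degrees of freedom: 70 + 91 + 65 + 117 + 36 = 379.
Σ(nₕ−1)sₕ² = 70·946.1776 + 91·159.7696 + 65·274.8964 + 117·1031.6944 + 36·1121.5801 = 259724.86.
s²ₚ = 259724.86 / 379 = 685.2899... → 685.29.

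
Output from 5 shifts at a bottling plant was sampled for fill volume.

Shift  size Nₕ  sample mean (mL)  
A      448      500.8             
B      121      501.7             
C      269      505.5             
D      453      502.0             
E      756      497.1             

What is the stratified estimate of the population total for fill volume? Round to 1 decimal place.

1024257.2

A: 448·500.8 = 224358.4
B: 121·501.7 = 60705.7
C: 269·505.5 = 135979.5
D: 453·502.0 = 227406
E: 756·497.1 = 375807.6
τ̂ = Σ Nₕx̄ₕ = 1024257.2.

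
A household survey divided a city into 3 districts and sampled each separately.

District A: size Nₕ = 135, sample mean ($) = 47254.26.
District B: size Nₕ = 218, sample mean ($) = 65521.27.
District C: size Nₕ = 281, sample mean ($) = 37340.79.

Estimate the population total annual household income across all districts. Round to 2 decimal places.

A: 135·47254.26 = 6379325.1
B: 218·65521.27 = 14283636.86
C: 281·37340.79 = 10492761.99
τ̂ = Σ Nₕx̄ₕ = 31155723.95.

31155723.95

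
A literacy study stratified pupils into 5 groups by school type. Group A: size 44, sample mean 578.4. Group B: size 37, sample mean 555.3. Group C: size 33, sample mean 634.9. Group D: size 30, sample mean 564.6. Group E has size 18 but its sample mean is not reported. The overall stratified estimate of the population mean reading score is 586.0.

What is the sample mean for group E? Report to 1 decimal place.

Σ Nₕx̄ₕ = N·μ, so 18·x̄_E = 162·586.0 − (44·578.4 + 37·555.3 + 33·634.9 + 30·564.6).
= 94932 − 83885.4 = 11046.6.
x̄_E = 11046.6 / 18 = 613.7 → 613.7.

613.7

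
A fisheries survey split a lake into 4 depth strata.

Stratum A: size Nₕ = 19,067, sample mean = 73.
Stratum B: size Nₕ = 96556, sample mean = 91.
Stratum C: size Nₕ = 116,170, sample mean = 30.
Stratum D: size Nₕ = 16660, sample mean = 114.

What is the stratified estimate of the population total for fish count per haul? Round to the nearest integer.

A: 19067·73 = 1391891
B: 96556·91 = 8786596
C: 116170·30 = 3485100
D: 16660·114 = 1899240
τ̂ = Σ Nₕx̄ₕ = 15562827.

15562827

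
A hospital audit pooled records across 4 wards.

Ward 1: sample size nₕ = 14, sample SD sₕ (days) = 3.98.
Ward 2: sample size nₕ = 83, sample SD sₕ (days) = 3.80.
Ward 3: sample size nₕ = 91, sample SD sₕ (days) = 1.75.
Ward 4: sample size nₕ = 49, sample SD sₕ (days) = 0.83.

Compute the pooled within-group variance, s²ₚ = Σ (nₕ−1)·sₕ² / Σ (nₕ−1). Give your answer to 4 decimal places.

7.2905

Degrees of freedom: 13 + 82 + 90 + 48 = 233.
Σ(nₕ−1)sₕ² = 13·15.8404 + 82·14.44 + 90·3.0625 + 48·0.6889 = 1698.6974.
s²ₚ = 1698.6974 / 233 = 7.290547... → 7.2905.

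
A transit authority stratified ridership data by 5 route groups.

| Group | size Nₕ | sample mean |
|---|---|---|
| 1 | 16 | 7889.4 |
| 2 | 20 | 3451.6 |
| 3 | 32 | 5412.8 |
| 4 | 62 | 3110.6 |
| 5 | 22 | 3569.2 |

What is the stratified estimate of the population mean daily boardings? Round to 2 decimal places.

4209.55

x̄_st = (Σ Nₕx̄ₕ) / (Σ Nₕ) = (16·7889.4 + 20·3451.6 + 32·5412.8 + 62·3110.6 + 22·3569.2) / 152
= 639851.6 / 152 = 4209.55 → 4209.55.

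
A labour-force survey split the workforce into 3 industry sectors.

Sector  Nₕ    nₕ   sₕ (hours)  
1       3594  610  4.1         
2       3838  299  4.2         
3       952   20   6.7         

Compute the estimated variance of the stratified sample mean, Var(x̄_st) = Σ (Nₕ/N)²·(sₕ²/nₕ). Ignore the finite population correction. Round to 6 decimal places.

0.046367

N = 8384. Term for each stratum: Wₕ²sₕ²/nₕ.
Var(x̄_st) = 0.005063974 + 0.012363311 + 0.028939496 = 0.046366781 → 0.046367.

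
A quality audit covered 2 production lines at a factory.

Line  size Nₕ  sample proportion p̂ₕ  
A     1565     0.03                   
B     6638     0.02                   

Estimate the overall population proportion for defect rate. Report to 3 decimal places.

N = 1565 + 6638 = 8203.
Overall proportion = Σ (Nₕ/N)·p̂ₕ.
Σ Nₕp̂ₕ = 46.95 + 132.76 = 179.71.
179.71 / 8203 = 0.02191... → 0.022.

0.022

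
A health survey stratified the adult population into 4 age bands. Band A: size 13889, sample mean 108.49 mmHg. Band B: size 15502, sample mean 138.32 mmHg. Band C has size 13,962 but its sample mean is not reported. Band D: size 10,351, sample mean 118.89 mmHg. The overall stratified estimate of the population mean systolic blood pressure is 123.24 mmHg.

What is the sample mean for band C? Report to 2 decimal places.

N = 13889 + 15502 + 13962 + 10351 = 53704.
Overall total = μ·N = 123.24·53704 = 6618480.96.
Subtract the known strata: 13889·108.49 + 15502·138.32 + 10351·118.89 = 4881684.64.
Remaining total for band C: 6618480.96 − 4881684.64 = 1736796.32.
Divide by its size: 1736796.32 / 13962 = 124.3945... → 124.39.

124.39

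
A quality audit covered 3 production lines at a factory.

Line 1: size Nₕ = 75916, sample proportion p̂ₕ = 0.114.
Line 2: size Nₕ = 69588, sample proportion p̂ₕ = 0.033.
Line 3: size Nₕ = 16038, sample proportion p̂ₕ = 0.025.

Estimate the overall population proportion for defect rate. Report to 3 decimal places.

Wₕ = Nₕ/N with N = 161542: 0.4699, 0.4308, 0.0993.
p̂_st = 0.4699·0.114 + 0.4308·0.033 + 0.0993·0.025 ≈ 0.07027... → 0.070.

0.070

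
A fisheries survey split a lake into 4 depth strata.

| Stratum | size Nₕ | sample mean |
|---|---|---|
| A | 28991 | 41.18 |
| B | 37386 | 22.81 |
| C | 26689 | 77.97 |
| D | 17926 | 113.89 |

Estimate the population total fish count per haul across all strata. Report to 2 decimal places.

6169157.51

Estimate total by summing Nₕ·x̄ₕ over strata.
28991·41.18 + 37386·22.81 + 26689·77.97 + 17926·113.89 = 1193849.38 + 852774.66 + 2080941.33 + 2041592.14 = 6169157.51.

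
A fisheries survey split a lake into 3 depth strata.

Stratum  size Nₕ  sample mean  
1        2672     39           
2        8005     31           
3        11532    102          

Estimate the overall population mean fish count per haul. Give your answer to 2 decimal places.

68.83

x̄_st = (Σ Nₕx̄ₕ) / (Σ Nₕ) = (2672·39 + 8005·31 + 11532·102) / 22209
= 1528627 / 22209 = 68.8292... → 68.83.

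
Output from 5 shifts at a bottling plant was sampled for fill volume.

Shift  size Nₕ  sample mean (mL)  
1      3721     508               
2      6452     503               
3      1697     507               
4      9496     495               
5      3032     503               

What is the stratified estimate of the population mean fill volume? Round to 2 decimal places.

N = 3721 + 6452 + 1697 + 9496 + 3032 = 24398.
The stratified mean weights each stratum mean by its population share Nₕ/N.
Σ Nₕx̄ₕ = 3721·508 + 6452·503 + 1697·507 + 9496·495 + 3032·503 = 1890268 + 3245356 + 860379 + 4700520 + 1525096 = 12221619.
Divide by N: 12221619 / 24398 = 500.9271... → 500.93.

500.93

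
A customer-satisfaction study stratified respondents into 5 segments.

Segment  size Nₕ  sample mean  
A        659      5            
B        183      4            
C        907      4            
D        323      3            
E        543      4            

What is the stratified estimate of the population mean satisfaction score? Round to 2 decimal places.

4.13

N = 2615; weights Wₕ = Nₕ/N = (0.2520, 0.0700, 0.3468, 0.1235, 0.2076).
x̄_st = Σ Wₕ·x̄ₕ = 0.2520·5 + 0.0700·4 + 0.3468·4 + 0.1235·3 + 0.2076·4 ≈ 4.1285...
→ 4.13.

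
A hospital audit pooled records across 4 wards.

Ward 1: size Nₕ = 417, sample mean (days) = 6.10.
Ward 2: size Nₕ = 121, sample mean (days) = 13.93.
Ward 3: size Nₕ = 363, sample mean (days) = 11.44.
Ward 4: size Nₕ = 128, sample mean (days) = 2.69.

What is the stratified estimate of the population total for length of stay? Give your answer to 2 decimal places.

8726.27

Estimate total by summing Nₕ·x̄ₕ over strata.
417·6.10 + 121·13.93 + 363·11.44 + 128·2.69 = 2543.7 + 1685.53 + 4152.72 + 344.32 = 8726.27.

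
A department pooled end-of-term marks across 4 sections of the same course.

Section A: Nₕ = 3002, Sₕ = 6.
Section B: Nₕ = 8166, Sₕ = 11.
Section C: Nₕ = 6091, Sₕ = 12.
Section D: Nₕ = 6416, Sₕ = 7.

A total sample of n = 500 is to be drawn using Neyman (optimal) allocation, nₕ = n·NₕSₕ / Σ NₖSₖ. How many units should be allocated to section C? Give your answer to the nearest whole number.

162

A: NₕSₕ = 3002·6 = 18012
B: NₕSₕ = 8166·11 = 89826
C: NₕSₕ = 6091·12 = 73092
D: NₕSₕ = 6416·7 = 44912
Σ NₕSₕ = 225842.
n_C = 500·73092/225842 = 161.821... → 162.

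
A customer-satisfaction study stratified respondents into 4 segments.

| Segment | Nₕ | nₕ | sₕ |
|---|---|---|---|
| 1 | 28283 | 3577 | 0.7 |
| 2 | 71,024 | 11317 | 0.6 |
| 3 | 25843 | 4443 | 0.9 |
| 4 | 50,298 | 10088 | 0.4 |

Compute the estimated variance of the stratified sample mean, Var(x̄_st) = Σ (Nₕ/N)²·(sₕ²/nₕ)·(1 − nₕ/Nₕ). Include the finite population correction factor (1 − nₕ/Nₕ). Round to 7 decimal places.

N = 175448; Wₕ = Nₕ/N.
segment 1: (28283/175448)²·0.7²/3577·(1 − 3577/28283) = 0.0000031096
segment 2: (71024/175448)²·0.6²/11317·(1 − 11317/71024) = 0.0000043823
segment 3: (25843/175448)²·0.9²/4443·(1 − 4443/25843) = 0.0000032754
segment 4: (50298/175448)²·0.4²/10088·(1 − 10088/50298) = 0.0000010421
Sum = 0.0000118095 → 0.0000118.

0.0000118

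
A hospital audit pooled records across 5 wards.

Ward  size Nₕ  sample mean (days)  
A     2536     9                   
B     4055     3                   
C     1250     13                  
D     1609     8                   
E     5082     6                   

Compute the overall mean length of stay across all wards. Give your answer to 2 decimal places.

6.51

x̄_st = (Σ Nₕx̄ₕ) / (Σ Nₕ) = (2536·9 + 4055·3 + 1250·13 + 1609·8 + 5082·6) / 14532
= 94603 / 14532 = 6.5100... → 6.51.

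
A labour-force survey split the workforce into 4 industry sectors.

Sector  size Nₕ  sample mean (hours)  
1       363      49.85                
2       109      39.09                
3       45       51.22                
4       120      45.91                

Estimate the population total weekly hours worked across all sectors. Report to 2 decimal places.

30170.46

Population total = Σ Nₕ·x̄ₕ (each stratum's size times its mean).
363·49.85 + 109·39.09 + 45·51.22 + 120·45.91 = 18095.55 + 4260.81 + 2304.9 + 5509.2 = 30170.46.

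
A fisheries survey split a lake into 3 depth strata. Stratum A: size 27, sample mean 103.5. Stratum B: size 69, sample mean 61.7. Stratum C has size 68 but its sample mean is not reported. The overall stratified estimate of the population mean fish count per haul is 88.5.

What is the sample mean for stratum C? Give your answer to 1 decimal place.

109.7

Σ Nₕx̄ₕ = N·μ, so 68·x̄_C = 164·88.5 − (27·103.5 + 69·61.7).
= 14514 − 7051.8 = 7462.2.
x̄_C = 7462.2 / 68 = 109.738... → 109.7.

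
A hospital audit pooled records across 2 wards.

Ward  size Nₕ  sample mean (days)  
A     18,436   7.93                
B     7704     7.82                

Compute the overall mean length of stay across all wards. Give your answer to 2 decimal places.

7.90

N = 26140; weights Wₕ = Nₕ/N = (0.7053, 0.2947).
x̄_st = Σ Wₕ·x̄ₕ = 0.7053·7.93 + 0.2947·7.82 ≈ 7.8976...
→ 7.90.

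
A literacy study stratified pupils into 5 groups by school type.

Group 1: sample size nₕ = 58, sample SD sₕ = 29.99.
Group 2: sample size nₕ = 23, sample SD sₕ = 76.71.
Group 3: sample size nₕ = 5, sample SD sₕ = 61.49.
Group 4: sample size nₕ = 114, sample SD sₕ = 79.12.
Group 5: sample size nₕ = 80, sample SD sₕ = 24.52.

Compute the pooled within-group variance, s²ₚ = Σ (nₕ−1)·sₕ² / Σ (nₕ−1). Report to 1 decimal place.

3457.2

1: (58−1)·29.99² = 57·899.4001 = 51265.8057
2: (23−1)·76.71² = 22·5884.4241 = 129457.3302
3: (5−1)·61.49² = 4·3781.0201 = 15124.0804
4: (114−1)·79.12² = 113·6259.9744 = 707377.1072
5: (80−1)·24.52² = 79·601.2304 = 47497.2016
Numerator = 950721.5251; denominator = Σ(nₕ−1) = 275.
s²ₚ = 950721.5251/275 = 3457.169... → 3457.2.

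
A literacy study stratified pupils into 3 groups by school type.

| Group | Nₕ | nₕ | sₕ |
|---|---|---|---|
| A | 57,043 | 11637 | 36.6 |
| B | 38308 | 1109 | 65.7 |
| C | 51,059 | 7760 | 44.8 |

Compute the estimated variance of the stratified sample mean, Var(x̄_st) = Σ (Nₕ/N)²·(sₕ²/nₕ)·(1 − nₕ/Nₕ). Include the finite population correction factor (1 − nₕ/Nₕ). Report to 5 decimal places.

N = 146410; Wₕ = Nₕ/N.
group A: (57043/146410)²·36.6²/11637·(1 − 11637/57043) = 0.01390898
group B: (38308/146410)²·65.7²/1109·(1 − 1109/38308) = 0.25874887
group C: (51059/146410)²·44.8²/7760·(1 − 7760/51059) = 0.02667491
Sum = 0.29933276 → 0.29933.

0.29933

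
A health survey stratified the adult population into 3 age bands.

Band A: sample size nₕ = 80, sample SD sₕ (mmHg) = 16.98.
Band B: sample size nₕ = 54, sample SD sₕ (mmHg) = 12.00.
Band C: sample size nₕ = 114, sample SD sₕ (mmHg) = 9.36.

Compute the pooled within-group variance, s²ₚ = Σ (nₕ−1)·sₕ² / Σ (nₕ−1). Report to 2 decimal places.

A: (80−1)·16.98² = 79·288.3204 = 22777.3116
B: (54−1)·12.00² = 53·144 = 7632
C: (114−1)·9.36² = 113·87.6096 = 9899.8848
Numerator = 40309.1964; denominator = Σ(nₕ−1) = 245.
s²ₚ = 40309.1964/245 = 164.5273... → 164.53.

164.53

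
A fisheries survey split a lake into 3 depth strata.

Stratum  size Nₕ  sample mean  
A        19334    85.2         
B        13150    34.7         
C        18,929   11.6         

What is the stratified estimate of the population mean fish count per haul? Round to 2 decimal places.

x̄_st = (Σ Nₕx̄ₕ) / (Σ Nₕ) = (19334·85.2 + 13150·34.7 + 18929·11.6) / 51413
= 2323138.2 / 51413 = 45.1858... → 45.19.

45.19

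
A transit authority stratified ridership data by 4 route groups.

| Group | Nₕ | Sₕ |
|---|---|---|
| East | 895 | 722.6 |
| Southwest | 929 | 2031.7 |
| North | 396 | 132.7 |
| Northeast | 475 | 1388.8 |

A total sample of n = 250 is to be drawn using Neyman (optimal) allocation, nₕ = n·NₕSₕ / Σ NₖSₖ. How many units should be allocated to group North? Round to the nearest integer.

Σ NₕSₕ = 895·722.6 + 929·2031.7 + 396·132.7 + 475·1388.8 = 3246405.5.
Share for North: 52549.2/3246405.5 = 0.01619.
n_North = 250 × 0.01619 = 4.047... → 4.

4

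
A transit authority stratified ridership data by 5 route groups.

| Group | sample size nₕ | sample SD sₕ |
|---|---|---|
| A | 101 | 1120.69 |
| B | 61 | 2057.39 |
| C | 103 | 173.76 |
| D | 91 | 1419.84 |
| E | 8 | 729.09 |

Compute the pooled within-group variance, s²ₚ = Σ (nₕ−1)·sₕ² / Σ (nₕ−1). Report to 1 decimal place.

Degrees of freedom: 100 + 60 + 102 + 90 + 7 = 359.
Σ(nₕ−1)sₕ² = 100·1255946.0761 + 60·4232853.6121 + 102·30192.5376 + 90·2015945.6256 + 7·531572.2281 = 567801575.0719.
s²ₚ = 567801575.0719 / 359 = 1581619.986... → 1581620.0.

1581620.0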